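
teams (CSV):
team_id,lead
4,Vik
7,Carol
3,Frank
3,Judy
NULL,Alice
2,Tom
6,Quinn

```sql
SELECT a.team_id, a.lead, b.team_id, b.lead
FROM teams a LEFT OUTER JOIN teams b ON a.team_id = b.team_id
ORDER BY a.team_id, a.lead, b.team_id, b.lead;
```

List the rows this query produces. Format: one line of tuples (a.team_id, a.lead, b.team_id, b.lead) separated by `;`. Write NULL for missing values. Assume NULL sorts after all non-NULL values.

(2, Tom, 2, Tom); (3, Frank, 3, Frank); (3, Frank, 3, Judy); (3, Judy, 3, Frank); (3, Judy, 3, Judy); (4, Vik, 4, Vik); (6, Quinn, 6, Quinn); (7, Carol, 7, Carol); (NULL, Alice, NULL, NULL)

LEFT JOIN keeps every row from `teams a`; unmatched rows get NULL for `teams b`'s columns.
Matching on a.team_id = b.team_id. A NULL in a compared column never satisfies the condition.
Matched pairs: 8; unmatched a rows kept: 1.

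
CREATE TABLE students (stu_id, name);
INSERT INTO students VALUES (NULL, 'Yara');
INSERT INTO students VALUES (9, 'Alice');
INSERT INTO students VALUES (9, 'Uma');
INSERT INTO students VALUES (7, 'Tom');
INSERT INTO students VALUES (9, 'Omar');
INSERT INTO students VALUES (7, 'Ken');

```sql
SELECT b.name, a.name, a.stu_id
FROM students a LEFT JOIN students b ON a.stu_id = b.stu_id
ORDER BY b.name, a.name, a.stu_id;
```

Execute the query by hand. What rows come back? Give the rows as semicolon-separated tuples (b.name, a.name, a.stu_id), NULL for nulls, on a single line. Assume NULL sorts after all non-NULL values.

(Alice, Alice, 9); (Alice, Omar, 9); (Alice, Uma, 9); (Ken, Ken, 7); (Ken, Tom, 7); (Omar, Alice, 9); (Omar, Omar, 9); (Omar, Uma, 9); (Tom, Ken, 7); (Tom, Tom, 7); (Uma, Alice, 9); (Uma, Omar, 9); (Uma, Uma, 9); (NULL, Yara, NULL)

LEFT JOIN keeps every row from `students a`; unmatched rows get NULL for `students b`'s columns.
Matching on a.stu_id = b.stu_id. A NULL in a compared column never satisfies the condition.
- a[0] stu_id=NULL → no match; kept with NULLs on the b side.
- a[1] stu_id=9 → 3 match(es) in b → 3 row(s).
- a[2] stu_id=9 → 3 match(es) in b → 3 row(s).
- a[3] stu_id=7 → 2 match(es) in b → 2 row(s).
- a[4] stu_id=9 → 3 match(es) in b → 3 row(s).
- a[5] stu_id=7 → 2 match(es) in b → 2 row(s).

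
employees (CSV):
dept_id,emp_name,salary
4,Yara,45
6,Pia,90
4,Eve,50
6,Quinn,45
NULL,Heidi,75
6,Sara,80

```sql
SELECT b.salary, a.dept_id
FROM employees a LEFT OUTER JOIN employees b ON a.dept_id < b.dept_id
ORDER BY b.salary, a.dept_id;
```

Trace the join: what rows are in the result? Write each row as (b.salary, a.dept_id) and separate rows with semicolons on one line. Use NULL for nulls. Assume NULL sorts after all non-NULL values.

LEFT JOIN keeps every row from `employees a`; unmatched rows get NULL for `employees b`'s columns.
Matching on a.dept_id < b.dept_id. A NULL in a compared column never satisfies the condition.
Matched pairs: 6; unmatched a rows kept: 4.

(45, 4); (45, 4); (80, 4); (80, 4); (90, 4); (90, 4); (NULL, 6); (NULL, 6); (NULL, 6); (NULL, NULL)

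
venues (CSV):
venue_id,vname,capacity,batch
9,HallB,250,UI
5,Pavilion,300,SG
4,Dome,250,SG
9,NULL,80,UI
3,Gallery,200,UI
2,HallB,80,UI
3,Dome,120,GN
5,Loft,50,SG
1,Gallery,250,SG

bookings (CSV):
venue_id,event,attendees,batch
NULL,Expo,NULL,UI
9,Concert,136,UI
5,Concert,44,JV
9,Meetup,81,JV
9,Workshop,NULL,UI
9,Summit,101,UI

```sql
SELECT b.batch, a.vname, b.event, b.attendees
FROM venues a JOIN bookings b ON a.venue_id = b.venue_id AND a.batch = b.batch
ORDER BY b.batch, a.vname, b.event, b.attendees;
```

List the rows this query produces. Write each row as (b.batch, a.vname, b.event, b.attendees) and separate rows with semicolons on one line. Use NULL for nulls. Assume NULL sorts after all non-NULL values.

(UI, HallB, Concert, 136); (UI, HallB, Summit, 101); (UI, HallB, Workshop, NULL); (UI, NULL, Concert, 136); (UI, NULL, Summit, 101); (UI, NULL, Workshop, NULL)

INNER JOIN keeps only pairs where the ON condition holds.
Matching on a.venue_id = b.venue_id AND a.batch = b.batch. A NULL in a compared column never satisfies the condition.
- a row (venue_id=9, batch=UI): matches 3 b row(s) → 3 output row(s).
- a row (venue_id=5, batch=SG): no match → dropped.
- a row (venue_id=4, batch=SG): no match → dropped.
- a row (venue_id=9, batch=UI): matches 3 b row(s) → 3 output row(s).
- a row (venue_id=3, batch=UI): no match → dropped.
- a row (venue_id=2, batch=UI): no match → dropped.
- a row (venue_id=3, batch=GN): no match → dropped.
- a row (venue_id=5, batch=SG): no match → dropped.
- a row (venue_id=1, batch=SG): no match → dropped.
After projecting and ordering:
b.batch | a.vname | b.event | b.attendees
UI | HallB | Concert | 136
UI | HallB | Summit | 101
UI | HallB | Workshop | NULL
UI | NULL | Concert | 136
UI | NULL | Summit | 101
UI | NULL | Workshop | NULL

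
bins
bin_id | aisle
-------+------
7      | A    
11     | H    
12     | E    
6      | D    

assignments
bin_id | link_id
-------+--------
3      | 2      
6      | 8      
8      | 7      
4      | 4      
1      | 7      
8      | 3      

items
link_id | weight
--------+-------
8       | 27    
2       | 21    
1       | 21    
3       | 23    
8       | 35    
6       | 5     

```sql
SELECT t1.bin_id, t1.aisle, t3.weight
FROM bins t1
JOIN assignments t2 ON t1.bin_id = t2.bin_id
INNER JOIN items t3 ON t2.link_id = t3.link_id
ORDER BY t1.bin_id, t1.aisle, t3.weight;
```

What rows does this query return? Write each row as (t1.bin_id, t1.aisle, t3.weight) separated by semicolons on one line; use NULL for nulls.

Step 1 — t1 INNER JOIN t2 on bin_id → 1 row(s).
Then INNER JOIN `items t3` on link_id: keep only rows whose t2.link_id appears in t3.

(6, D, 27); (6, D, 35)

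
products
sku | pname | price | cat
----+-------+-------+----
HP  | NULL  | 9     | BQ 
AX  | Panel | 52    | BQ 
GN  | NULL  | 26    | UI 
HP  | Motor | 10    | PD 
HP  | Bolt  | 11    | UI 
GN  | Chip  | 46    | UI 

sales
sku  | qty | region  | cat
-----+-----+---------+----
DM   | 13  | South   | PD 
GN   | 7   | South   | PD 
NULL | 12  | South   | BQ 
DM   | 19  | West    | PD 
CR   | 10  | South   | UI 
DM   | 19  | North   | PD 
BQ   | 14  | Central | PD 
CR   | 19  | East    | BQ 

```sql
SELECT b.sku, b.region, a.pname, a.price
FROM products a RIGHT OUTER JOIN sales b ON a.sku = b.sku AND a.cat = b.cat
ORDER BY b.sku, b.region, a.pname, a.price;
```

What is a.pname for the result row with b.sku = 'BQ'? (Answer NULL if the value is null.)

NULL

RIGHT JOIN keeps every row from `sales`; unmatched rows get NULL for `products`'s columns.
Matching on a.sku = b.sku AND a.cat = b.cat. A NULL in a compared column never satisfies the condition.
- a (sku=HP, cat=BQ) has no partner in b.
- a (sku=AX, cat=BQ) has no partner in b.
- a (sku=GN, cat=UI) has no partner in b.
- a (sku=HP, cat=PD) has no partner in b.
- a (sku=HP, cat=UI) has no partner in b.
- a (sku=GN, cat=UI) has no partner in b.
- 8 row(s) from b found no a partner → padded with NULL.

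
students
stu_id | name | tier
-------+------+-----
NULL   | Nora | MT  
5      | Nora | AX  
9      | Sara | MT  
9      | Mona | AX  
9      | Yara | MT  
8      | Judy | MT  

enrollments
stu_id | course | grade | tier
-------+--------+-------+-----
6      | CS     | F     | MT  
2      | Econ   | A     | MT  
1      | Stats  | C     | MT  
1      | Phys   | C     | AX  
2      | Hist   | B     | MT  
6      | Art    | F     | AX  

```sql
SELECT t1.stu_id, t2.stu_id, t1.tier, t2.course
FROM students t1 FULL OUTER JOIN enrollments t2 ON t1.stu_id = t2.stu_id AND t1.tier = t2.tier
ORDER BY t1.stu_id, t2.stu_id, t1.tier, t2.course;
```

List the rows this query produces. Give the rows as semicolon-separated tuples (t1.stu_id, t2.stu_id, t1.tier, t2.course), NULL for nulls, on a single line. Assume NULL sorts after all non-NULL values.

(5, NULL, AX, NULL); (8, NULL, MT, NULL); (9, NULL, AX, NULL); (9, NULL, MT, NULL); (9, NULL, MT, NULL); (NULL, 1, NULL, Phys); (NULL, 1, NULL, Stats); (NULL, 2, NULL, Econ); (NULL, 2, NULL, Hist); (NULL, 6, NULL, Art); (NULL, 6, NULL, CS); (NULL, NULL, MT, NULL)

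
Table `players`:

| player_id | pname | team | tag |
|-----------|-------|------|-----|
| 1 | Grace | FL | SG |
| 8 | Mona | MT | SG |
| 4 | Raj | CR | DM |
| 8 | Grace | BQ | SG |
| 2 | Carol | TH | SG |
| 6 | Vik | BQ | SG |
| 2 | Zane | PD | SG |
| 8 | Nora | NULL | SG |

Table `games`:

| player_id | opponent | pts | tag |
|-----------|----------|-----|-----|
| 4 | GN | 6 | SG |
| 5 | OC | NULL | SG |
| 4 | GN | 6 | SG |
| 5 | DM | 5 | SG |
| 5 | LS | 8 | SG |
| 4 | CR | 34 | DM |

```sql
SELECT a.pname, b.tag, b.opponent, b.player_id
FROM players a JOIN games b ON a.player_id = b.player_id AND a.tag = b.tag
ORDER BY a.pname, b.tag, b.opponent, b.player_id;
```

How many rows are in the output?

INNER JOIN keeps only pairs where the ON condition holds.
Matching on a.player_id = b.player_id AND a.tag = b.tag.
- player_id=1, tag=SG: no matching b row, dropped.
- player_id=8, tag=SG: no matching b row, dropped.
- player_id=4, tag=DM: 1 matching b row(s), so 1 row(s) emitted.
- player_id=8, tag=SG: no matching b row, dropped.
- player_id=2, tag=SG: no matching b row, dropped.
- player_id=6, tag=SG: no matching b row, dropped.
- player_id=2, tag=SG: no matching b row, dropped.
- player_id=8, tag=SG: no matching b row, dropped.
Total: 1 rows.

1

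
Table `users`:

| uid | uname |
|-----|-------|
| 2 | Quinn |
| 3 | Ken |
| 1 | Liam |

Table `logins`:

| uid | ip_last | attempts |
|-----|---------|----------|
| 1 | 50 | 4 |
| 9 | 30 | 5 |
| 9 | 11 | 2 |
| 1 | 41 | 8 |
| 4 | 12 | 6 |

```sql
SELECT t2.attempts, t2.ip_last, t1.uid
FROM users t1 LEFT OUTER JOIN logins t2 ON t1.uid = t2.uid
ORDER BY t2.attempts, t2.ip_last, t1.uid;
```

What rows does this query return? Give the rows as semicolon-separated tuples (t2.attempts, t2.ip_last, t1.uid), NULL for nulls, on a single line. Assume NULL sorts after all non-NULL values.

LEFT JOIN keeps every row from `users`; unmatched rows get NULL for `logins`'s columns.
Matching on t1.uid = t2.uid.
- t1[0] uid=2 → no match; kept with NULLs on the t2 side.
- t1[1] uid=3 → no match; kept with NULLs on the t2 side.
- t1[2] uid=1 → 2 match(es) in t2 → 2 row(s).
After projecting and ordering:
t2.attempts | t2.ip_last | t1.uid
4 | 50 | 1
8 | 41 | 1
NULL | NULL | 2
NULL | NULL | 3

(4, 50, 1); (8, 41, 1); (NULL, NULL, 2); (NULL, NULL, 3)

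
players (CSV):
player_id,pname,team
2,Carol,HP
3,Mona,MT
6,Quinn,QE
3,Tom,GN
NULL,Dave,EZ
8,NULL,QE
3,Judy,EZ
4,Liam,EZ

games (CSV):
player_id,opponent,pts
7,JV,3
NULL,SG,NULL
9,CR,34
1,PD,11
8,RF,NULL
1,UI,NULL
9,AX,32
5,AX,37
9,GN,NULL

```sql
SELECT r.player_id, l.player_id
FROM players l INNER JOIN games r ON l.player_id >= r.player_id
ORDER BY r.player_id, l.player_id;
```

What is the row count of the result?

INNER JOIN keeps only pairs where the ON condition holds.
Matching on l.player_id >= r.player_id. A NULL in a compared column never satisfies the condition.
- player_id=2: 2 matching r row(s), so 2 row(s) emitted.
- player_id=3: 2 matching r row(s), so 2 row(s) emitted.
- player_id=6: 3 matching r row(s), so 3 row(s) emitted.
- player_id=3: 2 matching r row(s), so 2 row(s) emitted.
- player_id=NULL: no matching r row, dropped.
- player_id=8: 5 matching r row(s), so 5 row(s) emitted.
- player_id=3: 2 matching r row(s), so 2 row(s) emitted.
- player_id=4: 2 matching r row(s), so 2 row(s) emitted.
Total: 18 rows.

18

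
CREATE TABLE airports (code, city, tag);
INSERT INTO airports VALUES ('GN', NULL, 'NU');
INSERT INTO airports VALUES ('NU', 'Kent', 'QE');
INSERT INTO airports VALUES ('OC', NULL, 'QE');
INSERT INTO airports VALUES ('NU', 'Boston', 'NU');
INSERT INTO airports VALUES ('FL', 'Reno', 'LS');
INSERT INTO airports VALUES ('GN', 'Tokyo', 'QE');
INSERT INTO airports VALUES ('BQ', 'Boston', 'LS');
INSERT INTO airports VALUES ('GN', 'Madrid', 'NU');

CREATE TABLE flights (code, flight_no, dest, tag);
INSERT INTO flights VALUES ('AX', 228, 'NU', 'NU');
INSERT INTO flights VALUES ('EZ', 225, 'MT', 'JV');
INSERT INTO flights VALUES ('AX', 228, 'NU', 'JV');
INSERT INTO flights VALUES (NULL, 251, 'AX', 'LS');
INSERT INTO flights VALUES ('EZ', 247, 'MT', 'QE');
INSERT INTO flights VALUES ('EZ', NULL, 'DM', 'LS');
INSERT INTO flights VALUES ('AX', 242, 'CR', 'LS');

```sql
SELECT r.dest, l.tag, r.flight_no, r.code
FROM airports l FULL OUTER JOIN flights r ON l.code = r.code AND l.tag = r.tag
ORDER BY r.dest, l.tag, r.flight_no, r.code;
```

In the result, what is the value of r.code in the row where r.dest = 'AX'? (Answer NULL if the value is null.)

NULL

FULL OUTER JOIN keeps every row from both sides; unmatched rows get NULL for the other side's columns.
Matching on l.code = r.code AND l.tag = r.tag. A NULL in a compared column never satisfies the condition.
Matched pairs: 0; unmatched l rows kept: 8; unmatched r rows kept: 7.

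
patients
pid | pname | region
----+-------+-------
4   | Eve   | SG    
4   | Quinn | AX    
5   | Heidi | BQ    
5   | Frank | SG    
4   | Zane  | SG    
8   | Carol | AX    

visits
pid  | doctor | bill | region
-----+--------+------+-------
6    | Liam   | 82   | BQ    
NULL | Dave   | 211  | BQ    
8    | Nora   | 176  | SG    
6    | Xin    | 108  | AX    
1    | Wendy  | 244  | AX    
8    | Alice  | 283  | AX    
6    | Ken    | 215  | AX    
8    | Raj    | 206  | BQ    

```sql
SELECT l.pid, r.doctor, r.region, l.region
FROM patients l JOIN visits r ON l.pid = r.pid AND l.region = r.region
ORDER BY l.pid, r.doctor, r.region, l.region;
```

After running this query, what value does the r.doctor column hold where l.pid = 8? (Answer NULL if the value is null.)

Alice

INNER JOIN keeps only pairs where the ON condition holds.
Matching on l.pid = r.pid AND l.region = r.region. A NULL in a compared column never satisfies the condition.
- pid=4, region=SG: no matching r row, dropped.
- pid=4, region=AX: no matching r row, dropped.
- pid=5, region=BQ: no matching r row, dropped.
- pid=5, region=SG: no matching r row, dropped.
- pid=4, region=SG: no matching r row, dropped.
- pid=8, region=AX: 1 matching r row(s), so 1 row(s) emitted.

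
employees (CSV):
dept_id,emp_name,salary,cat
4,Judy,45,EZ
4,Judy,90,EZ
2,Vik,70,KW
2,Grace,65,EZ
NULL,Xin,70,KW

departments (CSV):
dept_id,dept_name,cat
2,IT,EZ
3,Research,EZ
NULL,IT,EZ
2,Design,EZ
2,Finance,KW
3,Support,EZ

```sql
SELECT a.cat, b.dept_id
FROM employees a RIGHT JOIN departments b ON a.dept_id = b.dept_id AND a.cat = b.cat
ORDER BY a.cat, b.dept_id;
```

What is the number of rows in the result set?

RIGHT JOIN keeps every row from `departments`; unmatched rows get NULL for `employees`'s columns.
Matching on a.dept_id = b.dept_id AND a.cat = b.cat. A NULL in a compared column never satisfies the condition.
- a row (dept_id=4, cat=EZ): no match.
- a row (dept_id=4, cat=EZ): no match.
- a row (dept_id=2, cat=KW): matches 1 b row(s) → 1 output row(s).
- a row (dept_id=2, cat=EZ): matches 2 b row(s) → 2 output row(s).
- a row (dept_id=NULL, cat=KW): no match.
- 3 b row(s) had no a match → kept, a columns NULL.
Total: 3 matched + 3 padded = 6 rows.

6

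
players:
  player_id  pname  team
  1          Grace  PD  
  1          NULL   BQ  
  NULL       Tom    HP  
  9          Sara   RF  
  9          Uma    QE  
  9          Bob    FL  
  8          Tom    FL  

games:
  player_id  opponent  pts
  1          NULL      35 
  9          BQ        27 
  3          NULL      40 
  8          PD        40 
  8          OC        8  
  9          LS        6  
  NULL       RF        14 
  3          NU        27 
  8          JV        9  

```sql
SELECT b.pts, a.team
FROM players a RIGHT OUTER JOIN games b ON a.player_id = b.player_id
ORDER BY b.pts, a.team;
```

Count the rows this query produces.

RIGHT JOIN keeps every row from `games`; unmatched rows get NULL for `players`'s columns.
Matching on a.player_id = b.player_id. A NULL in a compared column never satisfies the condition.
- player_id=1: 1 matching b row(s), so 1 row(s) emitted.
- player_id=1: 1 matching b row(s), so 1 row(s) emitted.
- player_id=NULL: no matching b row.
- player_id=9: 2 matching b row(s), so 2 row(s) emitted.
- player_id=9: 2 matching b row(s), so 2 row(s) emitted.
- player_id=9: 2 matching b row(s), so 2 row(s) emitted.
- player_id=8: 3 matching b row(s), so 3 row(s) emitted.
- 3 row(s) from b found no a partner → padded with NULL.
Total: 11 matched + 3 padded = 14 rows.

14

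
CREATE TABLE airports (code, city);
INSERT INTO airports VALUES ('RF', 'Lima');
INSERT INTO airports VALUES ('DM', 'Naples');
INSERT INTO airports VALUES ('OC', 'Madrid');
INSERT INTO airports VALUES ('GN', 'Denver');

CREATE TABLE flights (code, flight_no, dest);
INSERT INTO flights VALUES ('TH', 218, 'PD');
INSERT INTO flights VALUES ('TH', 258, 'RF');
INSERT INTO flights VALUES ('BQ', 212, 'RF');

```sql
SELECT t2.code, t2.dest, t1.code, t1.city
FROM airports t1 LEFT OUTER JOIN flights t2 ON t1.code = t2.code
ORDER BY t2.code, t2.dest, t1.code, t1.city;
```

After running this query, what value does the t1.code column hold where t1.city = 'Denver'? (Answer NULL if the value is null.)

GN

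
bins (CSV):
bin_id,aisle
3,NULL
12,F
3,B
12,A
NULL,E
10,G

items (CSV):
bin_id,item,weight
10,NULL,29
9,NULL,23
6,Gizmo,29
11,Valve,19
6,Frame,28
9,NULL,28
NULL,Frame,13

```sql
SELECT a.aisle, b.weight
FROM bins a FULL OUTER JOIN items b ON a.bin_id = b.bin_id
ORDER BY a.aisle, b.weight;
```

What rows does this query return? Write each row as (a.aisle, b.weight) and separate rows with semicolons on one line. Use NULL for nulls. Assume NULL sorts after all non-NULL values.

(A, NULL); (B, NULL); (E, NULL); (F, NULL); (G, 29); (NULL, 13); (NULL, 19); (NULL, 23); (NULL, 28); (NULL, 28); (NULL, 29); (NULL, NULL)

FULL OUTER JOIN keeps every row from both sides; unmatched rows get NULL for the other side's columns.
Matching on a.bin_id = b.bin_id. A NULL in a compared column never satisfies the condition.
Matched pairs: 1; unmatched a rows kept: 5; unmatched b rows kept: 6.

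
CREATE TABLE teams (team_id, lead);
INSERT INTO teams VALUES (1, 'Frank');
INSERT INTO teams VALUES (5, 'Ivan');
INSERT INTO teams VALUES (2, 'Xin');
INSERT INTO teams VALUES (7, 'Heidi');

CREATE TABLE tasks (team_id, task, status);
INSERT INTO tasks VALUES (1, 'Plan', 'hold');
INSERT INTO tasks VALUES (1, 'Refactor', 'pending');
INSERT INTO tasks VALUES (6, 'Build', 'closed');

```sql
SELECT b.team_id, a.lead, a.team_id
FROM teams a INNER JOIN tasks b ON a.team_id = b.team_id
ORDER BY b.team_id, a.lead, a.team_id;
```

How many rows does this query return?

2

INNER JOIN keeps only pairs where the ON condition holds.
Matching on a.team_id = b.team_id.
- team_id=1: 2 matching b row(s), so 2 row(s) emitted.
- team_id=5: no matching b row, dropped.
- team_id=2: no matching b row, dropped.
- team_id=7: no matching b row, dropped.
Total: 2 rows.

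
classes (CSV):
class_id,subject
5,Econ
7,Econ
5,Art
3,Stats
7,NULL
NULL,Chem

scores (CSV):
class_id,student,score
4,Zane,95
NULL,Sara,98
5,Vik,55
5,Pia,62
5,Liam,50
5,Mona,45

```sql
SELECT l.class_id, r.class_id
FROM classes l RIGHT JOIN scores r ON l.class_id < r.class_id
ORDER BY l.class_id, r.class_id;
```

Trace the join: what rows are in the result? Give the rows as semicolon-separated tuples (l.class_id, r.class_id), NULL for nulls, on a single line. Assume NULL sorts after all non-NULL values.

(3, 4); (3, 5); (3, 5); (3, 5); (3, 5); (NULL, NULL)

RIGHT JOIN keeps every row from `scores`; unmatched rows get NULL for `classes`'s columns.
Matching on l.class_id < r.class_id. A NULL in a compared column never satisfies the condition.
- class_id=5: no matching r row.
- class_id=7: no matching r row.
- class_id=5: no matching r row.
- class_id=3: 5 matching r row(s), so 5 row(s) emitted.
- class_id=7: no matching r row.
- class_id=NULL: no matching r row.
- 1 row(s) from r found no l partner → padded with NULL.
After projecting and ordering:
l.class_id | r.class_id
3 | 4
3 | 5
3 | 5
3 | 5
3 | 5
NULL | NULL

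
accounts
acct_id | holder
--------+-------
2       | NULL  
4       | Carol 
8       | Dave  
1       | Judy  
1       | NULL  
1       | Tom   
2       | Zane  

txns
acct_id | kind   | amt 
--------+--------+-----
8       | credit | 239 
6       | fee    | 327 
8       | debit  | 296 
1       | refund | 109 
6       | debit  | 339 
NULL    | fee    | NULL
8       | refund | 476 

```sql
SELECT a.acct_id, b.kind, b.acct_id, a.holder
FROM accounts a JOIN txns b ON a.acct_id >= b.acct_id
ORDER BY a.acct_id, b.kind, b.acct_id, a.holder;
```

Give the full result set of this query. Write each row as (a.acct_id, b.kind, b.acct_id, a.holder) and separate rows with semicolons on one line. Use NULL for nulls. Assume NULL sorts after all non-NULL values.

INNER JOIN keeps only pairs where the ON condition holds.
Matching on a.acct_id >= b.acct_id. A NULL in a compared column never satisfies the condition.
Matched pairs: 12.

(1, refund, 1, Judy); (1, refund, 1, Tom); (1, refund, 1, NULL); (2, refund, 1, Zane); (2, refund, 1, NULL); (4, refund, 1, Carol); (8, credit, 8, Dave); (8, debit, 6, Dave); (8, debit, 8, Dave); (8, fee, 6, Dave); (8, refund, 1, Dave); (8, refund, 8, Dave)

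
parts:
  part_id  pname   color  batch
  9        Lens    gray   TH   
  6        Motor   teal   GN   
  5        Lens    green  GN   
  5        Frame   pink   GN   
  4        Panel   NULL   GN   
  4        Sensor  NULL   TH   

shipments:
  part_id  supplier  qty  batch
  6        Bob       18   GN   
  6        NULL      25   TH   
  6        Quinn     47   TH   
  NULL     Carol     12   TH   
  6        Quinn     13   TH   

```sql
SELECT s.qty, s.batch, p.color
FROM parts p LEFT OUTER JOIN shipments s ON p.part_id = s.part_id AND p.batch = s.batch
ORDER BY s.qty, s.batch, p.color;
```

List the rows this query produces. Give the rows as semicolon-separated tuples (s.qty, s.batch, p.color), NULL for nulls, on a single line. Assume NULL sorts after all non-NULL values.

(18, GN, teal); (NULL, NULL, gray); (NULL, NULL, green); (NULL, NULL, pink); (NULL, NULL, NULL); (NULL, NULL, NULL)

LEFT JOIN keeps every row from `parts`; unmatched rows get NULL for `shipments`'s columns.
Matching on p.part_id = s.part_id AND p.batch = s.batch. A NULL in a compared column never satisfies the condition.
- p[0] part_id=9, batch=TH → no match; kept with NULLs on the s side.
- p[1] part_id=6, batch=GN → 1 match(es) in s → 1 row(s).
- p[2] part_id=5, batch=GN → no match; kept with NULLs on the s side.
- p[3] part_id=5, batch=GN → no match; kept with NULLs on the s side.
- p[4] part_id=4, batch=GN → no match; kept with NULLs on the s side.
- p[5] part_id=4, batch=TH → no match; kept with NULLs on the s side.
After projecting and ordering:
s.qty | s.batch | p.color
18 | GN | teal
NULL | NULL | gray
NULL | NULL | green
NULL | NULL | pink
NULL | NULL | NULL
NULL | NULL | NULL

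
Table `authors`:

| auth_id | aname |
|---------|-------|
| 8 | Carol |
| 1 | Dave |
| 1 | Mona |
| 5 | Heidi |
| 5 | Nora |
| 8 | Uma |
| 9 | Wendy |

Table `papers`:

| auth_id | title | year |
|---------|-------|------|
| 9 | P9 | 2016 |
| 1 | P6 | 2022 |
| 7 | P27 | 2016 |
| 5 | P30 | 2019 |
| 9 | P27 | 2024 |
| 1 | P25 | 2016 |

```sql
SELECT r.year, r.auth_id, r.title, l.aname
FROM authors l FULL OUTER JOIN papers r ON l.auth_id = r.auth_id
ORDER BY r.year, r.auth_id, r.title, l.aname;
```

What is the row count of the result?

11

FULL OUTER JOIN keeps every row from both sides; unmatched rows get NULL for the other side's columns.
Matching on l.auth_id = r.auth_id.
- l row (auth_id=8): no match → kept, r columns NULL.
- l row (auth_id=1): matches 2 r row(s) → 2 output row(s).
- l row (auth_id=1): matches 2 r row(s) → 2 output row(s).
- l row (auth_id=5): matches 1 r row(s) → 1 output row(s).
- l row (auth_id=5): matches 1 r row(s) → 1 output row(s).
- l row (auth_id=8): no match → kept, r columns NULL.
- l row (auth_id=9): matches 2 r row(s) → 2 output row(s).
- 1 r row(s) had no l match → kept, l columns NULL.
Total: 8 matched + 3 padded = 11 rows.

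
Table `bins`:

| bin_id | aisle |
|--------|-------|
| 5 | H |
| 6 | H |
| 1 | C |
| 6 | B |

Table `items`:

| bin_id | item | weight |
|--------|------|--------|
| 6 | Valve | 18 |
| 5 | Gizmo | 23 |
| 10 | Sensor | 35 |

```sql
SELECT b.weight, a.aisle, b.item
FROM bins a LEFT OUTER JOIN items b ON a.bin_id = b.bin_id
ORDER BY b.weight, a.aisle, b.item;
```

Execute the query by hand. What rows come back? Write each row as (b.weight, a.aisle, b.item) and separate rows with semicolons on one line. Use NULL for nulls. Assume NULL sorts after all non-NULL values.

(18, B, Valve); (18, H, Valve); (23, H, Gizmo); (NULL, C, NULL)

LEFT JOIN keeps every row from `bins`; unmatched rows get NULL for `items`'s columns.
Matching on a.bin_id = b.bin_id.
- a row (bin_id=5): matches 1 b row(s) → 1 output row(s).
- a row (bin_id=6): matches 1 b row(s) → 1 output row(s).
- a row (bin_id=1): no match → kept, b columns NULL.
- a row (bin_id=6): matches 1 b row(s) → 1 output row(s).
After projecting and ordering:
b.weight | a.aisle | b.item
18 | B | Valve
18 | H | Valve
23 | H | Gizmo
NULL | C | NULL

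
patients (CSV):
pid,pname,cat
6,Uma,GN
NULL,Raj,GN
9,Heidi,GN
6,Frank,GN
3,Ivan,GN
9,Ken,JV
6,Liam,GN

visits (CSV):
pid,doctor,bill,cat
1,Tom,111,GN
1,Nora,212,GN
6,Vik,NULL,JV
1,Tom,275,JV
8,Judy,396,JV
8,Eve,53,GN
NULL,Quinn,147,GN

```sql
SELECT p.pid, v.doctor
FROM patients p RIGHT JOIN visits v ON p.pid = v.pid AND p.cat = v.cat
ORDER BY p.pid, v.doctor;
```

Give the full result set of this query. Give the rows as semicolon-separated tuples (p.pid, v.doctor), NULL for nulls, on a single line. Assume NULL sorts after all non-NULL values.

RIGHT JOIN keeps every row from `visits`; unmatched rows get NULL for `patients`'s columns.
Matching on p.pid = v.pid AND p.cat = v.cat. A NULL in a compared column never satisfies the condition.
Matched pairs: 0; unmatched v rows kept: 7.

(NULL, Eve); (NULL, Judy); (NULL, Nora); (NULL, Quinn); (NULL, Tom); (NULL, Tom); (NULL, Vik)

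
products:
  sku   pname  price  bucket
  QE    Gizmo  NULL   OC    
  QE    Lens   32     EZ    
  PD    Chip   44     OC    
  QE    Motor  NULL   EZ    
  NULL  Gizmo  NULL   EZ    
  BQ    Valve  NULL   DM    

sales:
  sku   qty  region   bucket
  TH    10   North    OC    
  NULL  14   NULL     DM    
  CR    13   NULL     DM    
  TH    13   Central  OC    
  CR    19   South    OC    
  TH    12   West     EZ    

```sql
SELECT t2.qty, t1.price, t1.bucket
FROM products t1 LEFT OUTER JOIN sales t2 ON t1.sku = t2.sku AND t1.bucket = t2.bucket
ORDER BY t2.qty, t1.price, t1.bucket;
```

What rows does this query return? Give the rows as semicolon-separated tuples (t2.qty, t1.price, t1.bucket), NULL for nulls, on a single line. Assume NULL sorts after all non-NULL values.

(NULL, 32, EZ); (NULL, 44, OC); (NULL, NULL, DM); (NULL, NULL, EZ); (NULL, NULL, EZ); (NULL, NULL, OC)

LEFT JOIN keeps every row from `products`; unmatched rows get NULL for `sales`'s columns.
Matching on t1.sku = t2.sku AND t1.bucket = t2.bucket. A NULL in a compared column never satisfies the condition.
Matched pairs: 0; unmatched t1 rows kept: 6.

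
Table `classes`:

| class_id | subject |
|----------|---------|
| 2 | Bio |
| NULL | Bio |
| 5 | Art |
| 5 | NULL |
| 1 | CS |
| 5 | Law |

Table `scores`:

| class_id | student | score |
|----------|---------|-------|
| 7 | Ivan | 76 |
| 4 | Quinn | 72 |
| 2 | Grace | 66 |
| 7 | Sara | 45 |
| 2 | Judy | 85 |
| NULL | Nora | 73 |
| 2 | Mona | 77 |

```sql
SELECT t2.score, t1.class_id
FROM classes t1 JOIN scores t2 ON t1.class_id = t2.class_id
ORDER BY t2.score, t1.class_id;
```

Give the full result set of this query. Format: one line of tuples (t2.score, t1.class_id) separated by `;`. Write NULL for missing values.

(66, 2); (77, 2); (85, 2)

INNER JOIN keeps only pairs where the ON condition holds.
Matching on t1.class_id = t2.class_id. A NULL in a compared column never satisfies the condition.
- t1 (class_id=2) pairs with 3 row(s) of t2.
- t1 (class_id=NULL) has no partner → excluded.
- t1 (class_id=5) has no partner → excluded.
- t1 (class_id=5) has no partner → excluded.
- t1 (class_id=1) has no partner → excluded.
- t1 (class_id=5) has no partner → excluded.
After projecting and ordering:
t2.score | t1.class_id
66 | 2
77 | 2
85 | 2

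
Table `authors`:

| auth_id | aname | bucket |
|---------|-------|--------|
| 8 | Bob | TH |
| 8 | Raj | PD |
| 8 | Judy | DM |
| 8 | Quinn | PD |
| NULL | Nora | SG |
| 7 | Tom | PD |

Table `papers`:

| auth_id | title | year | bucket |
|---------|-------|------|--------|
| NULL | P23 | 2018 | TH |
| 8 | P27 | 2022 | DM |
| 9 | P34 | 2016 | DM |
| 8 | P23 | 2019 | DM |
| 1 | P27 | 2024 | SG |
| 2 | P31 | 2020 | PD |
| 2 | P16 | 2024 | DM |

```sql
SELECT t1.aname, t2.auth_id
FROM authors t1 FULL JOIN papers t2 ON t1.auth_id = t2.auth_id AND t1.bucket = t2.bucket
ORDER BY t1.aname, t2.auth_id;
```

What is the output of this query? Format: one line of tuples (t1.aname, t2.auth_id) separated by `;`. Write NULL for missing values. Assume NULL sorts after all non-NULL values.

FULL OUTER JOIN keeps every row from both sides; unmatched rows get NULL for the other side's columns.
Matching on t1.auth_id = t2.auth_id AND t1.bucket = t2.bucket. A NULL in a compared column never satisfies the condition.
- t1[0] auth_id=8, bucket=TH → no match; kept with NULLs on the t2 side.
- t1[1] auth_id=8, bucket=PD → no match; kept with NULLs on the t2 side.
- t1[2] auth_id=8, bucket=DM → 2 match(es) in t2 → 2 row(s).
- t1[3] auth_id=8, bucket=PD → no match; kept with NULLs on the t2 side.
- t1[4] auth_id=NULL, bucket=SG → no match; kept with NULLs on the t2 side.
- t1[5] auth_id=7, bucket=PD → no match; kept with NULLs on the t2 side.
- 5 row(s) from t2 found no t1 partner → padded with NULL.

(Bob, NULL); (Judy, 8); (Judy, 8); (Nora, NULL); (Quinn, NULL); (Raj, NULL); (Tom, NULL); (NULL, 1); (NULL, 2); (NULL, 2); (NULL, 9); (NULL, NULL)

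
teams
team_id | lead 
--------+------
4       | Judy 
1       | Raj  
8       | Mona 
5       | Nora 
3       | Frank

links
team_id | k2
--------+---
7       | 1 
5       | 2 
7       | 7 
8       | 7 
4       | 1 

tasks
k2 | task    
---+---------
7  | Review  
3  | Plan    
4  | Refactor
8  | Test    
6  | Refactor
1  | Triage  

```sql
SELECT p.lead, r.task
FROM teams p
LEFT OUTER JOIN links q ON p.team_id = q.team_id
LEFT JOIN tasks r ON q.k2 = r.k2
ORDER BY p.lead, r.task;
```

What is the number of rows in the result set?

5

Evaluate left to right. First `teams p LEFT JOIN links q` on team_id: 5 row(s).
Then LEFT JOIN `tasks r` on k2: each of those 5 rows is kept; rows whose q.k2 has no match in r get NULL for r's columns.
Result: 5 row(s).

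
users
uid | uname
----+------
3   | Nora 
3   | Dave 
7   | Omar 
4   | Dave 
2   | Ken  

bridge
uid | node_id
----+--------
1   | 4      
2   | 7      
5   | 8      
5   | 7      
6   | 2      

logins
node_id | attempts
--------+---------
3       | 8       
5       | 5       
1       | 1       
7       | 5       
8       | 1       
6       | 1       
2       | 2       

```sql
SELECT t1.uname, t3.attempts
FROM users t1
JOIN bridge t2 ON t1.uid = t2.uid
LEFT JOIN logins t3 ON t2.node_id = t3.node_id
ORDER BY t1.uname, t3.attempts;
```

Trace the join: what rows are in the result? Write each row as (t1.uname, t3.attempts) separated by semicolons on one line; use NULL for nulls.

Step 1 — t1 INNER JOIN t2 on uid → 1 row(s).
Then LEFT JOIN `logins t3` on node_id: each of those 1 rows is kept; rows whose t2.node_id has no match in t3 get NULL for t3's columns.

(Ken, 5)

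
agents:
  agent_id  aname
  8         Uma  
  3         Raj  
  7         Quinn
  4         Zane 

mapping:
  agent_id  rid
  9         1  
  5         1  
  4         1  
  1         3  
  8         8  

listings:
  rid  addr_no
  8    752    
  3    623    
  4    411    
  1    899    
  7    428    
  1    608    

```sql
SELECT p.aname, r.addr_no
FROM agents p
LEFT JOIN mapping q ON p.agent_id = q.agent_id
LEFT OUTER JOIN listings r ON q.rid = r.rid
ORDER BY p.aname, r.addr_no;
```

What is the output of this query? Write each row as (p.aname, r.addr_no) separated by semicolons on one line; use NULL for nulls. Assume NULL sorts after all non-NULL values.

(Quinn, NULL); (Raj, NULL); (Uma, 752); (Zane, 608); (Zane, 899)

Step 1 — p LEFT JOIN q on agent_id → 4 row(s).
Then LEFT JOIN `listings r` on rid: each of those 4 rows is kept; rows whose q.rid has no match in r get NULL for r's columns.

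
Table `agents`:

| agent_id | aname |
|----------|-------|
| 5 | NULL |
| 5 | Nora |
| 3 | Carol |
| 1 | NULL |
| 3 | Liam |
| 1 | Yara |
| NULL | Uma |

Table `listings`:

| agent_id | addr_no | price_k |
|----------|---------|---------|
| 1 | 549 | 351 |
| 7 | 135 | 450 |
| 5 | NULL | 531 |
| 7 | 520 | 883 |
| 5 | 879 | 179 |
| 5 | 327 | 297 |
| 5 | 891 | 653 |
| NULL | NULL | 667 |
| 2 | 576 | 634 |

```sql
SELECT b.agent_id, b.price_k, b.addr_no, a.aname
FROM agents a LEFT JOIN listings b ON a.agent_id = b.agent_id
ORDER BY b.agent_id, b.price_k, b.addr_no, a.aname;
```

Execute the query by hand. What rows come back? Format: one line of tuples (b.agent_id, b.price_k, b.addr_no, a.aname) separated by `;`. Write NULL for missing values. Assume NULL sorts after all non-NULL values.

(1, 351, 549, Yara); (1, 351, 549, NULL); (5, 179, 879, Nora); (5, 179, 879, NULL); (5, 297, 327, Nora); (5, 297, 327, NULL); (5, 531, NULL, Nora); (5, 531, NULL, NULL); (5, 653, 891, Nora); (5, 653, 891, NULL); (NULL, NULL, NULL, Carol); (NULL, NULL, NULL, Liam); (NULL, NULL, NULL, Uma)

LEFT JOIN keeps every row from `agents`; unmatched rows get NULL for `listings`'s columns.
Matching on a.agent_id = b.agent_id. A NULL in a compared column never satisfies the condition.
Matched pairs: 10; unmatched a rows kept: 3.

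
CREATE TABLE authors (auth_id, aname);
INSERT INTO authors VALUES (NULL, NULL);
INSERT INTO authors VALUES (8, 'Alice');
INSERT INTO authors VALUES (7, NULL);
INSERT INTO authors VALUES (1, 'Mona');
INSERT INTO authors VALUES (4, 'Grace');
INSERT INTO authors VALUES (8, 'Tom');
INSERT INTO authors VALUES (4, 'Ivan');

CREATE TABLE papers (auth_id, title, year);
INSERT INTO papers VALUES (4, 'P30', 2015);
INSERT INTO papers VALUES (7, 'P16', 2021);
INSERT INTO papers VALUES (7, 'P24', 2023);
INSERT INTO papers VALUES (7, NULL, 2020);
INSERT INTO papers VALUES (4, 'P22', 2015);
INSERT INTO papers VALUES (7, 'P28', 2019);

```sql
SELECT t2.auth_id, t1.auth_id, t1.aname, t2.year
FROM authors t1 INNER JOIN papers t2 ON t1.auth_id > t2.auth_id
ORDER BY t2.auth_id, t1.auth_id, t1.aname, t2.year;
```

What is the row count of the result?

14

INNER JOIN keeps only pairs where the ON condition holds.
Matching on t1.auth_id > t2.auth_id. A NULL in a compared column never satisfies the condition.
Matched pairs: 14.
Total: 14 rows.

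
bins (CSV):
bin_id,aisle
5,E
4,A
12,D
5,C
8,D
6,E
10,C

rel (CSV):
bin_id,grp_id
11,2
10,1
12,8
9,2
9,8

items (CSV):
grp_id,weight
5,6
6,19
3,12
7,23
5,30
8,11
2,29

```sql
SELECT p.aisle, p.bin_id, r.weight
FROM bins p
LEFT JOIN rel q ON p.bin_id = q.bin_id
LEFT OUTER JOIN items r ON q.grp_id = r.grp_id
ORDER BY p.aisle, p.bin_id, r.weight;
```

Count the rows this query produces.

Joins associate left-to-right: bins LEFT JOIN rel on bin_id gives 7 intermediate row(s).
Then LEFT JOIN `items r` on grp_id: each of those 7 rows is kept; rows whose q.grp_id has no match in r get NULL for r's columns.
Result: 7 row(s).

7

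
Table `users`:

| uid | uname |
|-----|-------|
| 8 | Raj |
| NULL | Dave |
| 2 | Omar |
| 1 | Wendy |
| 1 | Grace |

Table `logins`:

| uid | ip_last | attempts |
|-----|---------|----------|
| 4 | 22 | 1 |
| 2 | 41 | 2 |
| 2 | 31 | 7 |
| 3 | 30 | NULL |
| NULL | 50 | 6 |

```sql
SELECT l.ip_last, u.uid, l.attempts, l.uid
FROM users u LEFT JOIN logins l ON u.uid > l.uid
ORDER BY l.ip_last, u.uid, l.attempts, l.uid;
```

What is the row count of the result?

LEFT JOIN keeps every row from `users`; unmatched rows get NULL for `logins`'s columns.
Matching on u.uid > l.uid. A NULL in a compared column never satisfies the condition.
Matched pairs: 4; unmatched u rows kept: 4.
Total: 4 matched + 4 padded = 8 rows.

8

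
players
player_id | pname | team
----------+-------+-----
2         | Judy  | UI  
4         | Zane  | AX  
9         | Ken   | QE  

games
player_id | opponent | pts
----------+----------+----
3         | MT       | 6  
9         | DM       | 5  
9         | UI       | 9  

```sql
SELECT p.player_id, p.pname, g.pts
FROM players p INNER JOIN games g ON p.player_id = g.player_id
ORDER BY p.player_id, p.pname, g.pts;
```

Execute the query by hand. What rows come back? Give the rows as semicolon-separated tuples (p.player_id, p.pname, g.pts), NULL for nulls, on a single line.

INNER JOIN keeps only pairs where the ON condition holds.
Matching on p.player_id = g.player_id.
- p (player_id=2) has no partner → excluded.
- p (player_id=4) has no partner → excluded.
- p (player_id=9) pairs with 2 row(s) of g.
After projecting and ordering:
p.player_id | p.pname | g.pts
9 | Ken | 5
9 | Ken | 9

(9, Ken, 5); (9, Ken, 9)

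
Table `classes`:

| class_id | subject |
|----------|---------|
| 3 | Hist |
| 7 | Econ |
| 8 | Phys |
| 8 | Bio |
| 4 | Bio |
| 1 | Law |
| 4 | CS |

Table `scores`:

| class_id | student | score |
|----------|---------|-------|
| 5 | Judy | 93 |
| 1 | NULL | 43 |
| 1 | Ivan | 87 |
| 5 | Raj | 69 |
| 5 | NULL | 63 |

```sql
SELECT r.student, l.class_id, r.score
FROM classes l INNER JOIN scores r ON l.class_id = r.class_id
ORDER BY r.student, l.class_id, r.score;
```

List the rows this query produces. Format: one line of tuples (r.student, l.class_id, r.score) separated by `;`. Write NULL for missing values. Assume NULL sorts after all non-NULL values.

INNER JOIN keeps only pairs where the ON condition holds.
Matching on l.class_id = r.class_id.
- l (class_id=3) has no partner → excluded.
- l (class_id=7) has no partner → excluded.
- l (class_id=8) has no partner → excluded.
- l (class_id=8) has no partner → excluded.
- l (class_id=4) has no partner → excluded.
- l (class_id=1) pairs with 2 row(s) of r.
- l (class_id=4) has no partner → excluded.
After projecting and ordering:
r.student | l.class_id | r.score
Ivan | 1 | 87
NULL | 1 | 43

(Ivan, 1, 87); (NULL, 1, 43)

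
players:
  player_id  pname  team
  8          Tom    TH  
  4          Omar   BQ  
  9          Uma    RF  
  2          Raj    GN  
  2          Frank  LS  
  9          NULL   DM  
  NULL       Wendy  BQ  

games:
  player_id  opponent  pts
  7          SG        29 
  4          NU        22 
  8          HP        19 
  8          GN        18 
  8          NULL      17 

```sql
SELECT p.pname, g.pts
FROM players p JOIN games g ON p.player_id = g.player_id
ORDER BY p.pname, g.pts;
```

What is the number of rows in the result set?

4

INNER JOIN keeps only pairs where the ON condition holds.
Matching on p.player_id = g.player_id. A NULL in a compared column never satisfies the condition.
- p row (player_id=8): matches 3 g row(s) → 3 output row(s).
- p row (player_id=4): matches 1 g row(s) → 1 output row(s).
- p row (player_id=9): no match → dropped.
- p row (player_id=2): no match → dropped.
- p row (player_id=2): no match → dropped.
- p row (player_id=9): no match → dropped.
- p row (player_id=NULL): no match → dropped.
Total: 4 rows.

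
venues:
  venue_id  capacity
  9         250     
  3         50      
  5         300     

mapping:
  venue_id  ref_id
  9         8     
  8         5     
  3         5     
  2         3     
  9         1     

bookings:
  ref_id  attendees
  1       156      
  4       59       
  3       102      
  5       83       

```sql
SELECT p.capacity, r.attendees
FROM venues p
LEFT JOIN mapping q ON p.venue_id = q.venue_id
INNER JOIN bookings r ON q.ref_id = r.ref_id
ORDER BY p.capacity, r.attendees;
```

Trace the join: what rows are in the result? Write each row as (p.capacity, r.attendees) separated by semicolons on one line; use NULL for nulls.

Evaluate left to right. First `venues p LEFT JOIN mapping q` on venue_id: 4 row(s).
Then INNER JOIN `bookings r` on ref_id: keep only rows whose q.ref_id appears in r.

(50, 83); (250, 156)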